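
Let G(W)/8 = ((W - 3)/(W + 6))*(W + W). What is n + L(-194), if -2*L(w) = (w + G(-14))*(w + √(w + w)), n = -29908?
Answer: -94898 + 670*I*√97 ≈ -94898.0 + 6598.7*I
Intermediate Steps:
G(W) = 16*W*(-3 + W)/(6 + W) (G(W) = 8*(((W - 3)/(W + 6))*(W + W)) = 8*(((-3 + W)/(6 + W))*(2*W)) = 8*(2*W*(-3 + W)/(6 + W)) = 16*W*(-3 + W)/(6 + W))
L(w) = -(-476 + w)*(w + √2*√w)/2 (L(w) = -(w + 16*(-14)*(-3 - 14)/(6 - 14))*(w + √(w + w))/2 = -(w + 16*(-14)*(-17)/(-8))*(w + √(2*w))/2 = -(w + 16*(-14)*(-⅛)*(-17))*(w + √2*√w)/2 = -(w - 476)*(w + √2*√w)/2 = -(-476 + w)*(w + √2*√w)/2)
n + L(-194) = -29908 + (238*(-194) - ½*(-194)² + 238*√2*√(-194) - √2*(-194)^(3/2)/2) = -29908 + (-46172 - ½*37636 + 238*√2*(I*√194) - √2*(-194*I*√194)/2) = -29908 + (-46172 - 18818 + 476*I*√97 + 194*I*√97) = -29908 + (-64990 + 670*I*√97) = -94898 + 670*I*√97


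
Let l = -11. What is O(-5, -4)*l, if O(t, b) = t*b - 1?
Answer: -209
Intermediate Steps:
O(t, b) = -1 + b*t (O(t, b) = b*t - 1 = -1 + b*t)
O(-5, -4)*l = (-1 - 4*(-5))*(-11) = (-1 + 20)*(-11) = 19*(-11) = -209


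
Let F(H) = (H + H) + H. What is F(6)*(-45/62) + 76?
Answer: 1951/31 ≈ 62.935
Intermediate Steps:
F(H) = 3*H (F(H) = 2*H + H = 3*H)
F(6)*(-45/62) + 76 = (3*6)*(-45/62) + 76 = 18*(-45*1/62) + 76 = 18*(-45/62) + 76 = -405/31 + 76 = 1951/31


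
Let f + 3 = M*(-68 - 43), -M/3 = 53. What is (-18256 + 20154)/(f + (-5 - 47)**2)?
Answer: 949/10175 ≈ 0.093268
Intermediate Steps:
M = -159 (M = -3*53 = -159)
f = 17646 (f = -3 - 159*(-68 - 43) = -3 - 159*(-111) = -3 + 17649 = 17646)
(-18256 + 20154)/(f + (-5 - 47)**2) = (-18256 + 20154)/(17646 + (-5 - 47)**2) = 1898/(17646 + (-52)**2) = 1898/(17646 + 2704) = 1898/20350 = 1898*(1/20350) = 949/10175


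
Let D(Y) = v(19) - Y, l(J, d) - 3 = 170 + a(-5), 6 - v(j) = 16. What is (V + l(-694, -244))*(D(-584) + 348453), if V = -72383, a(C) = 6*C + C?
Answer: -25215455615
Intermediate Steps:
v(j) = -10 (v(j) = 6 - 1*16 = 6 - 16 = -10)
a(C) = 7*C
l(J, d) = 138 (l(J, d) = 3 + (170 + 7*(-5)) = 3 + (170 - 35) = 3 + 135 = 138)
D(Y) = -10 - Y
(V + l(-694, -244))*(D(-584) + 348453) = (-72383 + 138)*((-10 - 1*(-584)) + 348453) = -72245*((-10 + 584) + 348453) = -72245*(574 + 348453) = -72245*349027 = -25215455615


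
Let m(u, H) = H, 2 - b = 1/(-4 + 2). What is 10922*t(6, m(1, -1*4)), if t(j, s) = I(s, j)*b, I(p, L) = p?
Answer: -109220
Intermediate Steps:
b = 5/2 (b = 2 - 1/(-4 + 2) = 2 - 1/(-2) = 2 - 1*(-½) = 2 + ½ = 5/2 ≈ 2.5000)
t(j, s) = 5*s/2 (t(j, s) = s*(5/2) = 5*s/2)
10922*t(6, m(1, -1*4)) = 10922*(5*(-1*4)/2) = 10922*((5/2)*(-4)) = 10922*(-10) = -109220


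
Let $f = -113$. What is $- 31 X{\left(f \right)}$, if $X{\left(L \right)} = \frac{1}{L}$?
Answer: $\frac{31}{113} \approx 0.27434$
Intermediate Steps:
$- 31 X{\left(f \right)} = - \frac{31}{-113} = \left(-31\right) \left(- \frac{1}{113}\right) = \frac{31}{113}$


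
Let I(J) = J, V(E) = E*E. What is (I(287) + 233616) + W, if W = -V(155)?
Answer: 209878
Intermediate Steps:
V(E) = E²
W = -24025 (W = -1*155² = -1*24025 = -24025)
(I(287) + 233616) + W = (287 + 233616) - 24025 = 233903 - 24025 = 209878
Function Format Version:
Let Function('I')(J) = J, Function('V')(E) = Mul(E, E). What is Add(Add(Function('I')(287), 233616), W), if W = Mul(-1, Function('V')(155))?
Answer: 209878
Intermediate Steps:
Function('V')(E) = Pow(E, 2)
W = -24025 (W = Mul(-1, Pow(155, 2)) = Mul(-1, 24025) = -24025)
Add(Add(Function('I')(287), 233616), W) = Add(Add(287, 233616), -24025) = Add(233903, -24025) = 209878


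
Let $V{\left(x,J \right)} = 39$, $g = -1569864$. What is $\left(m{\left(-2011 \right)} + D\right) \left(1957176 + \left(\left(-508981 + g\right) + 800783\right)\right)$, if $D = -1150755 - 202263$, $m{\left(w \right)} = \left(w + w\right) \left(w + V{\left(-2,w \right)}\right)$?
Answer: $4467460447724$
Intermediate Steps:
$m{\left(w \right)} = 2 w \left(39 + w\right)$ ($m{\left(w \right)} = \left(w + w\right) \left(w + 39\right) = 2 w \left(39 + w\right)$)
$D = -1353018$ ($D = -1150755 - 202263 = -1353018$)
$\left(m{\left(-2011 \right)} + D\right) \left(1957176 + \left(\left(-508981 + g\right) + 800783\right)\right) = \left(2 \left(-2011\right) \left(39 - 2011\right) - 1353018\right) \left(1957176 + \left(\left(-508981 - 1569864\right) + 800783\right)\right) = \left(2 \left(-2011\right) \left(-1972\right) - 1353018\right) \left(1957176 + \left(-2078845 + 800783\right)\right) = \left(7931384 - 1353018\right) \left(1957176 - 1278062\right) = 6578366 \cdot 679114 = 4467460447724$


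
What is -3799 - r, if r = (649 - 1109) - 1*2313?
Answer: -1026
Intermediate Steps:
r = -2773 (r = -460 - 2313 = -2773)
-3799 - r = -3799 - 1*(-2773) = -3799 + 2773 = -1026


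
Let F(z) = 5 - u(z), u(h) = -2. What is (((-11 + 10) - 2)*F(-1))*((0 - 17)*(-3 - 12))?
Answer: -5355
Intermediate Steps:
F(z) = 7 (F(z) = 5 - 1*(-2) = 5 + 2 = 7)
(((-11 + 10) - 2)*F(-1))*((0 - 17)*(-3 - 12)) = (((-11 + 10) - 2)*7)*((0 - 17)*(-3 - 12)) = ((-1 - 2)*7)*(-17*(-15)) = -3*7*255 = -21*255 = -5355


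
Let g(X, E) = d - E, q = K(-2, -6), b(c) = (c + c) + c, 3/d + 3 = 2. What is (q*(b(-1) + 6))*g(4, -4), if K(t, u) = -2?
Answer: -6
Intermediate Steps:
d = -3 (d = 3/(-3 + 2) = 3/(-1) = 3*(-1) = -3)
b(c) = 3*c (b(c) = 2*c + c = 3*c)
q = -2
g(X, E) = -3 - E
(q*(b(-1) + 6))*g(4, -4) = (-2*(3*(-1) + 6))*(-3 - 1*(-4)) = (-2*(-3 + 6))*(-3 + 4) = -2*3*1 = -6*1 = -6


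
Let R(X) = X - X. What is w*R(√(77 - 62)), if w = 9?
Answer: 0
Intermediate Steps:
R(X) = 0
w*R(√(77 - 62)) = 9*0 = 0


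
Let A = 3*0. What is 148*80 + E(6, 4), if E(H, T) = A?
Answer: 11840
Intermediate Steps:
A = 0
E(H, T) = 0
148*80 + E(6, 4) = 148*80 + 0 = 11840 + 0 = 11840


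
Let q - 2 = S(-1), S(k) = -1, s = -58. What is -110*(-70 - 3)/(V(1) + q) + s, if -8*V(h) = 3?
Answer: 12790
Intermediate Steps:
q = 1 (q = 2 - 1 = 1)
V(h) = -3/8 (V(h) = -⅛*3 = -3/8)
-110*(-70 - 3)/(V(1) + q) + s = -110*(-70 - 3)/(-3/8 + 1) - 58 = -(-8030)/5/8 - 58 = -(-8030)*8/5 - 58 = -110*(-584/5) - 58 = 12848 - 58 = 12790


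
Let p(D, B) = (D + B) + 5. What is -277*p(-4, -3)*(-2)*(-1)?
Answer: 1108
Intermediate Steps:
p(D, B) = 5 + B + D (p(D, B) = (B + D) + 5 = 5 + B + D)
-277*p(-4, -3)*(-2)*(-1) = -277*(5 - 3 - 4)*(-2)*(-1) = -277*(-2*(-2))*(-1) = -1108*(-1) = -277*(-4) = 1108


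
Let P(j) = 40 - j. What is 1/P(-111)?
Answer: 1/151 ≈ 0.0066225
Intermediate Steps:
1/P(-111) = 1/(40 - 1*(-111)) = 1/(40 + 111) = 1/151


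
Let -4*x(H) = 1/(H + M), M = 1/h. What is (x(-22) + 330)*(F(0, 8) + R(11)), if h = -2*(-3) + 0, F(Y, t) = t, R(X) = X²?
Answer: 11153727/262 ≈ 42572.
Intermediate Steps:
h = 6 (h = 6 + 0 = 6)
M = ⅙ (M = 1/6 = ⅙ ≈ 0.16667)
x(H) = -1/(4*(⅙ + H)) (x(H) = -1/(4*(H + ⅙)) = -1/(4*(⅙ + H)))
(x(-22) + 330)*(F(0, 8) + R(11)) = (-3/(2 + 12*(-22)) + 330)*(8 + 11²) = (-3/(2 - 264) + 330)*(8 + 121) = (-3/(-262) + 330)*129 = (-3*(-1/262) + 330)*129 = (3/262 + 330)*129 = (86463/262)*129 = 11153727/262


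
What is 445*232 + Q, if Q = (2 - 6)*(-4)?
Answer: 103256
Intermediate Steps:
Q = 16 (Q = -4*(-4) = 16)
445*232 + Q = 445*232 + 16 = 103240 + 16 = 103256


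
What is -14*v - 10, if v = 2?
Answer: -38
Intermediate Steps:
-14*v - 10 = -14*2 - 10 = -28 - 10 = -38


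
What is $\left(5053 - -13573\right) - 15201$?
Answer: $3425$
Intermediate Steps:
$\left(5053 - -13573\right) - 15201 = \left(5053 + 13573\right) - 15201 = 18626 - 15201 = 3425$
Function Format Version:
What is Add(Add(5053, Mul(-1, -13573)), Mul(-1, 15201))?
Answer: 3425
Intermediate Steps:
Add(Add(5053, Mul(-1, -13573)), Mul(-1, 15201)) = Add(Add(5053, 13573), -15201) = Add(18626, -15201) = 3425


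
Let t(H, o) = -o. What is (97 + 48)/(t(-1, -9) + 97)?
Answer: 145/106 ≈ 1.3679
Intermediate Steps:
(97 + 48)/(t(-1, -9) + 97) = (97 + 48)/(-1*(-9) + 97) = 145/(9 + 97) = 145/106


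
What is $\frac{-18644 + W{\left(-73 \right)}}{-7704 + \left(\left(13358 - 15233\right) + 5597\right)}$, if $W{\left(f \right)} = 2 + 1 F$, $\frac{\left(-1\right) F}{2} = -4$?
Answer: $\frac{847}{181} \approx 4.6796$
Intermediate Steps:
$F = 8$ ($F = \left(-2\right) \left(-4\right) = 8$)
$W{\left(f \right)} = 10$ ($W{\left(f \right)} = 2 + 1 \cdot 8 = 2 + 8 = 10$)
$\frac{-18644 + W{\left(-73 \right)}}{-7704 + \left(\left(13358 - 15233\right) + 5597\right)} = \frac{-18644 + 10}{-7704 + \left(\left(13358 - 15233\right) + 5597\right)} = - \frac{18634}{-7704 + \left(-1875 + 5597\right)} = - \frac{18634}{-7704 + 3722} = - \frac{18634}{-3982} = \left(-18634\right) \left(- \frac{1}{3982}\right) = \frac{847}{181}$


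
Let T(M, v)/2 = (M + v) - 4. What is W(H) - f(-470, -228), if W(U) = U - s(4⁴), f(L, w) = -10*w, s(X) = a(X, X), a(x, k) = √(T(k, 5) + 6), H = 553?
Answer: -1727 - 2*√130 ≈ -1749.8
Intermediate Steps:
T(M, v) = -8 + 2*M + 2*v (T(M, v) = 2*((M + v) - 4) = 2*(-4 + M + v) = -8 + 2*M + 2*v)
a(x, k) = √(8 + 2*k) (a(x, k) = √((-8 + 2*k + 2*5) + 6) = √((-8 + 2*k + 10) + 6) = √((2 + 2*k) + 6) = √(8 + 2*k))
s(X) = √(8 + 2*X)
W(U) = U - 2*√130 (W(U) = U - √(8 + 2*4⁴) = U - √(8 + 2*256) = U - √(8 + 512) = U - √520 = U - 2*√130)
W(H) - f(-470, -228) = (553 - 2*√130) - (-10)*(-228) = (553 - 2*√130) - 1*2280 = (553 - 2*√130) - 2280 = -1727 - 2*√130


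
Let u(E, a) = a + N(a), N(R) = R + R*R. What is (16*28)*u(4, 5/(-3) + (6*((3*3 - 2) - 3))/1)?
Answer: 2191168/9 ≈ 2.4346e+5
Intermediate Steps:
N(R) = R + R**2
u(E, a) = a + a*(1 + a)
(16*28)*u(4, 5/(-3) + (6*((3*3 - 2) - 3))/1) = (16*28)*((5/(-3) + (6*((3*3 - 2) - 3))/1)*(2 + (5/(-3) + (6*((3*3 - 2) - 3))/1))) = 448*((5*(-1/3) + (6*((9 - 2) - 3))*1)*(2 + (5*(-1/3) + (6*((9 - 2) - 3))*1))) = 448*((-5/3 + (6*(7 - 3))*1)*(2 + (-5/3 + (6*(7 - 3))*1))) = 448*((-5/3 + (6*4)*1)*(2 + (-5/3 + (6*4)*1))) = 448*((-5/3 + 24*1)*(2 + (-5/3 + 24*1))) = 448*((-5/3 + 24)*(2 + (-5/3 + 24))) = 448*(67*(2 + 67/3)/3) = 448*((67/3)*(73/3)) = 448*(4891/9) = 2191168/9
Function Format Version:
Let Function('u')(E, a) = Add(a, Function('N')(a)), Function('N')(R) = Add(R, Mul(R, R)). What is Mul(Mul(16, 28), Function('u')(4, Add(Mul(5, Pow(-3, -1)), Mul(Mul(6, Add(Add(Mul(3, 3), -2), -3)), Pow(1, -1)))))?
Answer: Rational(2191168, 9) ≈ 2.4346e+5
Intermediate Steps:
Function('N')(R) = Add(R, Pow(R, 2))
Function('u')(E, a) = Add(a, Mul(a, Add(1, a)))
Mul(Mul(16, 28), Function('u')(4, Add(Mul(5, Pow(-3, -1)), Mul(Mul(6, Add(Add(Mul(3, 3), -2), -3)), Pow(1, -1))))) = Mul(Mul(16, 28), Mul(Add(Mul(5, Pow(-3, -1)), Mul(Mul(6, Add(Add(Mul(3, 3), -2), -3)), Pow(1, -1))), Add(2, Add(Mul(5, Pow(-3, -1)), Mul(Mul(6, Add(Add(Mul(3, 3), -2), -3)), Pow(1, -1)))))) = Mul(448, Mul(Add(Mul(5, Rational(-1, 3)), Mul(Mul(6, Add(Add(9, -2), -3)), 1)), Add(2, Add(Mul(5, Rational(-1, 3)), Mul(Mul(6, Add(Add(9, -2), -3)), 1))))) = Mul(448, Mul(Add(Rational(-5, 3), Mul(Mul(6, Add(7, -3)), 1)), Add(2, Add(Rational(-5, 3), Mul(Mul(6, Add(7, -3)), 1))))) = Mul(448, Mul(Add(Rational(-5, 3), Mul(Mul(6, 4), 1)), Add(2, Add(Rational(-5, 3), Mul(Mul(6, 4), 1))))) = Mul(448, Mul(Add(Rational(-5, 3), Mul(24, 1)), Add(2, Add(Rational(-5, 3), Mul(24, 1))))) = Mul(448, Mul(Add(Rational(-5, 3), 24), Add(2, Add(Rational(-5, 3), 24)))) = Mul(448, Mul(Rational(67, 3), Add(2, Rational(67, 3)))) = Mul(448, Mul(Rational(67, 3), Rational(73, 3))) = Mul(448, Rational(4891, 9)) = Rational(2191168, 9)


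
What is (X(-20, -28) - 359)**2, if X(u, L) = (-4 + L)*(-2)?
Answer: 87025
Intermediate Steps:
X(u, L) = 8 - 2*L
(X(-20, -28) - 359)**2 = ((8 - 2*(-28)) - 359)**2 = ((8 + 56) - 359)**2 = (64 - 359)**2 = (-295)**2 = 87025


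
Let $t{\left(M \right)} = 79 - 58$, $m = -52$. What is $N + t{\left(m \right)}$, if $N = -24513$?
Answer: $-24492$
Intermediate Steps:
$t{\left(M \right)} = 21$
$N + t{\left(m \right)} = -24513 + 21 = -24492$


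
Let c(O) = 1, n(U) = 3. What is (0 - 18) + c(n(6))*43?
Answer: 25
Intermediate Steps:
(0 - 18) + c(n(6))*43 = (0 - 18) + 1*43 = -18 + 43 = 25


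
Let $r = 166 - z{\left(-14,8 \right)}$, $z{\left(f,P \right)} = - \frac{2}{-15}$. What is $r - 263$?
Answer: $- \frac{1457}{15} \approx -97.133$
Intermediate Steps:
$z{\left(f,P \right)} = \frac{2}{15}$ ($z{\left(f,P \right)} = \left(-2\right) \left(- \frac{1}{15}\right) = \frac{2}{15}$)
$r = \frac{2488}{15}$ ($r = 166 - \frac{2}{15} = \frac{2488}{15} \approx 165.87$)
$r - 263 = \frac{2488}{15} - 263 = - \frac{1457}{15}$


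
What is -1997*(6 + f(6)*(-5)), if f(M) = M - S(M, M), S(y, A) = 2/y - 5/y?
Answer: 105841/2 ≈ 52921.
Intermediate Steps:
S(y, A) = -3/y
f(M) = M + 3/M (f(M) = M - (-3)/M = M + 3/M)
-1997*(6 + f(6)*(-5)) = -1997*(6 + (6 + 3/6)*(-5)) = -1997*(6 + (6 + 3*(⅙))*(-5)) = -1997*(6 + (6 + ½)*(-5)) = -1997*(6 + (13/2)*(-5)) = -1997*(6 - 65/2) = -1997*(-53/2) = 105841/2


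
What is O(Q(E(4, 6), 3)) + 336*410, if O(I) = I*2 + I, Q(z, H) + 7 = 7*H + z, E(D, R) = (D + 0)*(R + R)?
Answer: 137946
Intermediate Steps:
E(D, R) = 2*D*R (E(D, R) = D*(2*R) = 2*D*R)
Q(z, H) = -7 + z + 7*H (Q(z, H) = -7 + (7*H + z) = -7 + (z + 7*H) = -7 + z + 7*H)
O(I) = 3*I (O(I) = 2*I + I = 3*I)
O(Q(E(4, 6), 3)) + 336*410 = 3*(-7 + 2*4*6 + 7*3) + 336*410 = 3*(-7 + 48 + 21) + 137760 = 3*62 + 137760 = 186 + 137760 = 137946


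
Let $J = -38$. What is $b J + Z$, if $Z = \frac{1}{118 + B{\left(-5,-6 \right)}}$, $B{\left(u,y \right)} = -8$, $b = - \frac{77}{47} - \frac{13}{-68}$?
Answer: $\frac{2416962}{43945} \approx 55.0$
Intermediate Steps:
$b = - \frac{4625}{3196}$ ($b = \left(-77\right) \frac{1}{47} - - \frac{13}{68} = - \frac{77}{47} + \frac{13}{68} = - \frac{4625}{3196} \approx -1.4471$)
$Z = \frac{1}{110}$ ($Z = \frac{1}{118 - 8} = \frac{1}{110} \approx 0.0090909$)
$b J + Z = \left(- \frac{4625}{3196}\right) \left(-38\right) + \frac{1}{110} = \frac{87875}{1598} + \frac{1}{110} = \frac{2416962}{43945}$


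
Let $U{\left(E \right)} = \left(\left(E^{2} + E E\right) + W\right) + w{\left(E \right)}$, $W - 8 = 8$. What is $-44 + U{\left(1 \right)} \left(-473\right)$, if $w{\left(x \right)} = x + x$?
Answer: $-9504$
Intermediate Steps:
$W = 16$ ($W = 8 + 8 = 16$)
$w{\left(x \right)} = 2 x$
$U{\left(E \right)} = 16 + 2 E + 2 E^{2}$ ($U{\left(E \right)} = \left(\left(E^{2} + E E\right) + 16\right) + 2 E = \left(\left(E^{2} + E^{2}\right) + 16\right) + 2 E = \left(2 E^{2} + 16\right) + 2 E = \left(16 + 2 E^{2}\right) + 2 E = 16 + 2 E + 2 E^{2}$)
$-44 + U{\left(1 \right)} \left(-473\right) = -44 + \left(16 + 2 \cdot 1 + 2 \cdot 1^{2}\right) \left(-473\right) = -44 + \left(16 + 2 + 2 \cdot 1\right) \left(-473\right) = -44 + \left(16 + 2 + 2\right) \left(-473\right) = -44 + 20 \left(-473\right) = -44 - 9460 = -9504$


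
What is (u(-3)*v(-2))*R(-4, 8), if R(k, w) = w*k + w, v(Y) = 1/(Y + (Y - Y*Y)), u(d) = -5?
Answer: -15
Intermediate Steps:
v(Y) = 1/(-Y² + 2*Y) (v(Y) = 1/(Y + (Y - Y²)) = 1/(-Y² + 2*Y))
R(k, w) = w + k*w (R(k, w) = k*w + w = w + k*w)
(u(-3)*v(-2))*R(-4, 8) = (-(-5)/((-2)*(-2 - 2)))*(8*(1 - 4)) = (-(-5)*(-1)/(2*(-4)))*(8*(-3)) = -(-5)*(-1)*(-1)/(2*4)*(-24) = -5*(-⅛)*(-24) = (5/8)*(-24) = -15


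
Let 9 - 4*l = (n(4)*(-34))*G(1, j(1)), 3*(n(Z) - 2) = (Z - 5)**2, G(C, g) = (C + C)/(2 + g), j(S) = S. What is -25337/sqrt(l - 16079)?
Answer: 152022*I*sqrt(578287)/578287 ≈ 199.91*I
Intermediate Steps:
G(C, g) = 2*C/(2 + g) (G(C, g) = (2*C)/(2 + g) = 2*C/(2 + g))
n(Z) = 2 + (-5 + Z)**2/3 (n(Z) = 2 + (Z - 5)**2/3 = 2 + (-5 + Z)**2/3)
l = 557/36 (l = 9/4 - (2 + (-5 + 4)**2/3)*(-34)*2*1/(2 + 1)/4 = 9/4 - (2 + (1/3)*(-1)**2)*(-34)*2*1/3/4 = 9/4 - (2 + (1/3)*1)*(-34)*2*1*(1/3)/4 = 9/4 - (2 + 1/3)*(-34)*2/(4*3) = 9/4 - (7/3)*(-34)*2/(4*3) = 9/4 - (-119)*2/(6*3) = 9/4 - 1/4*(-476/9) = 9/4 + 119/9 = 557/36 ≈ 15.472)
-25337/sqrt(l - 16079) = -25337/sqrt(557/36 - 16079) = -25337*(-6*I*sqrt(578287)/578287) = -(-152022)*I*sqrt(578287)/578287 = 152022*I*sqrt(578287)/578287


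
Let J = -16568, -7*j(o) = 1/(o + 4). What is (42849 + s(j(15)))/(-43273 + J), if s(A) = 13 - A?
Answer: -5700647/7958853 ≈ -0.71626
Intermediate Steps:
j(o) = -1/(7*(4 + o)) (j(o) = -1/(7*(o + 4)) = -1/(7*(4 + o)))
(42849 + s(j(15)))/(-43273 + J) = (42849 + (13 - (-1)/(28 + 7*15)))/(-43273 - 16568) = (42849 + (13 - (-1)/(28 + 105)))/(-59841) = (42849 + (13 - (-1)/133))*(-1/59841) = (42849 + (13 - 1*(-1/133)))*(-1/59841) = (42849 + (13 + 1/133))*(-1/59841) = (42849 + 1730/133)*(-1/59841) = (5700647/133)*(-1/59841) = -5700647/7958853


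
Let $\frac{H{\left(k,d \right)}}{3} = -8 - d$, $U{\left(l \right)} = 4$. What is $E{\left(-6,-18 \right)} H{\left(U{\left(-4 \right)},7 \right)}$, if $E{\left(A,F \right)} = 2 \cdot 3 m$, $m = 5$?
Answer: $-1350$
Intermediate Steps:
$H{\left(k,d \right)} = -24 - 3 d$ ($H{\left(k,d \right)} = 3 \left(-8 - d\right) = -24 - 3 d$)
$E{\left(A,F \right)} = 30$ ($E{\left(A,F \right)} = 2 \cdot 3 \cdot 5 = 6 \cdot 5 = 30$)
$E{\left(-6,-18 \right)} H{\left(U{\left(-4 \right)},7 \right)} = 30 \left(-24 - 21\right) = 30 \left(-45\right) = -1350$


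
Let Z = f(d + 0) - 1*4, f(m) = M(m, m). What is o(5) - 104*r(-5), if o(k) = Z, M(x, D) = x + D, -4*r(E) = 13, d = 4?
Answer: 342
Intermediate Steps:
r(E) = -13/4 (r(E) = -¼*13 = -13/4)
M(x, D) = D + x
f(m) = 2*m (f(m) = m + m = 2*m)
Z = 4 (Z = 2*(4 + 0) - 1*4 = 2*4 - 4 = 8 - 4 = 4)
o(k) = 4
o(5) - 104*r(-5) = 4 - 104*(-13/4) = 4 + 338 = 342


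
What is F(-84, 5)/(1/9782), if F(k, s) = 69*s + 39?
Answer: 3756288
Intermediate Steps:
F(k, s) = 39 + 69*s
F(-84, 5)/(1/9782) = (39 + 69*5)/(1/9782) = (39 + 345)/(1/9782) = 384*9782 = 3756288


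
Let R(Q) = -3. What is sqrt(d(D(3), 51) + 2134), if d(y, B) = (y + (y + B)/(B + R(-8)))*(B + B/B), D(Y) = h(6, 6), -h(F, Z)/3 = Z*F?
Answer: 45*I*sqrt(7)/2 ≈ 59.529*I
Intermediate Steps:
h(F, Z) = -3*F*Z (h(F, Z) = -3*Z*F = -3*F*Z)
D(Y) = -108 (D(Y) = -3*6*6 = -108)
d(y, B) = (1 + B)*(y + (B + y)/(-3 + B)) (d(y, B) = (y + (y + B)/(B - 3))*(B + B/B) = (y + (B + y)/(-3 + B))*(B + 1) = (y + (B + y)/(-3 + B))*(1 + B) = (1 + B)*(y + (B + y)/(-3 + B)))
sqrt(d(D(3), 51) + 2134) = sqrt((51 + 51**2 - 2*(-108) - 108*51**2 - 1*51*(-108))/(-3 + 51) + 2134) = sqrt((51 + 2601 + 216 - 108*2601 + 5508)/48 + 2134) = sqrt((51 + 2601 + 216 - 280908 + 5508)/48 + 2134) = sqrt((1/48)*(-272532) + 2134) = sqrt(-22711/4 + 2134) = sqrt(-14175/4) = 45*I*sqrt(7)/2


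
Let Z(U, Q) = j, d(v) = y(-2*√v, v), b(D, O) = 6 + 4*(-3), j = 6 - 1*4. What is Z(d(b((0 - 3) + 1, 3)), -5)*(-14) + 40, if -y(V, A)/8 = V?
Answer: 12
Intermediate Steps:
y(V, A) = -8*V
j = 2 (j = 6 - 4 = 2)
b(D, O) = -6 (b(D, O) = 6 - 12 = -6)
d(v) = 16*√v (d(v) = -(-16)*√v = 16*√v)
Z(U, Q) = 2
Z(d(b((0 - 3) + 1, 3)), -5)*(-14) + 40 = 2*(-14) + 40 = -28 + 40 = 12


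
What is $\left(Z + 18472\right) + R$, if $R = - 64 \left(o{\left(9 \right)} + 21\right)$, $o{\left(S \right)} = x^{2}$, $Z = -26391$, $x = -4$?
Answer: $-10287$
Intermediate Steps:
$o{\left(S \right)} = 16$ ($o{\left(S \right)} = \left(-4\right)^{2} = 16$)
$R = -2368$ ($R = - 64 \left(16 + 21\right) = \left(-64\right) 37 = -2368$)
$\left(Z + 18472\right) + R = \left(-26391 + 18472\right) - 2368 = -7919 - 2368 = -10287$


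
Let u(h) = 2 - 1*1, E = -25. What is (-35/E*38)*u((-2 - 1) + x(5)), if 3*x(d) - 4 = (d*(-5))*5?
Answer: 266/5 ≈ 53.200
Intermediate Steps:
x(d) = 4/3 - 25*d/3 (x(d) = 4/3 + ((d*(-5))*5)/3 = 4/3 + (-5*d*5)/3 = 4/3 + (-25*d)/3 = 4/3 - 25*d/3)
u(h) = 1 (u(h) = 2 - 1 = 1)
(-35/E*38)*u((-2 - 1) + x(5)) = (-35/(-25)*38)*1 = (-35*(-1/25)*38)*1 = ((7/5)*38)*1 = (266/5)*1 = 266/5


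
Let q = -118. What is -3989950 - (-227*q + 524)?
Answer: -4017260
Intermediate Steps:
-3989950 - (-227*q + 524) = -3989950 - (-227*(-118) + 524) = -3989950 - (26786 + 524) = -3989950 - 1*27310 = -3989950 - 27310 = -4017260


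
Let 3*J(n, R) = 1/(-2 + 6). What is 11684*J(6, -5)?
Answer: 2921/3 ≈ 973.67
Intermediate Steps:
J(n, R) = 1/12 (J(n, R) = 1/(3*(-2 + 6)) = (⅓)/4 = (⅓)*(¼) = 1/12)
11684*J(6, -5) = 11684*(1/12) = 2921/3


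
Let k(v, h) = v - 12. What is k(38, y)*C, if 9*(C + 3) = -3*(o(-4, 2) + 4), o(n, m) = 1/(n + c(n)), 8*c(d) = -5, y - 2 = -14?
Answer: -12298/111 ≈ -110.79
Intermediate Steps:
y = -12 (y = 2 - 14 = -12)
c(d) = -5/8 (c(d) = (⅛)*(-5) = -5/8)
o(n, m) = 1/(-5/8 + n) (o(n, m) = 1/(n - 5/8) = 1/(-5/8 + n))
k(v, h) = -12 + v
C = -473/111 (C = -3 + (-3*(8/(-5 + 8*(-4)) + 4))/9 = -3 + (-3*(8/(-5 - 32) + 4))/9 = -3 + (-3*(8/(-37) + 4))/9 = -3 + (-3*(8*(-1/37) + 4))/9 = -3 + (-3*(-8/37 + 4))/9 = -3 + (-3*140/37)/9 = -3 + (⅑)*(-420/37) = -3 - 140/111 = -473/111 ≈ -4.2613)
k(38, y)*C = (-12 + 38)*(-473/111) = 26*(-473/111) = -12298/111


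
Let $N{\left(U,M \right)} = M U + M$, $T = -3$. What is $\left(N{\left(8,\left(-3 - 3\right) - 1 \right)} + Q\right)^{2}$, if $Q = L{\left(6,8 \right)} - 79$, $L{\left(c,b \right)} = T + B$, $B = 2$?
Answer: $20449$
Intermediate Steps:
$N{\left(U,M \right)} = M + M U$
$L{\left(c,b \right)} = -1$ ($L{\left(c,b \right)} = -3 + 2 = -1$)
$Q = -80$ ($Q = -1 - 79 = -80$)
$\left(N{\left(8,\left(-3 - 3\right) - 1 \right)} + Q\right)^{2} = \left(\left(\left(-3 - 3\right) - 1\right) \left(1 + 8\right) - 80\right)^{2} = \left(\left(\left(-3 - 3\right) - 1\right) 9 - 80\right)^{2} = \left(\left(-6 - 1\right) 9 - 80\right)^{2} = \left(\left(-7\right) 9 - 80\right)^{2} = \left(-63 - 80\right)^{2} = \left(-143\right)^{2} = 20449$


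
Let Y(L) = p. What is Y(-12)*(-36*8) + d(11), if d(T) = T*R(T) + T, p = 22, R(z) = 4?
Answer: -6281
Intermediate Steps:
Y(L) = 22
d(T) = 5*T (d(T) = T*4 + T = 4*T + T = 5*T)
Y(-12)*(-36*8) + d(11) = 22*(-36*8) + 5*11 = 22*(-288) + 55 = -6336 + 55 = -6281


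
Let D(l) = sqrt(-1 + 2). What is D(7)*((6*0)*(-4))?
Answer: 0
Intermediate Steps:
D(l) = 1 (D(l) = sqrt(1) = 1)
D(7)*((6*0)*(-4)) = 1*((6*0)*(-4)) = 1*(0*(-4)) = 1*0 = 0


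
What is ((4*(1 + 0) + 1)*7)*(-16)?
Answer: -560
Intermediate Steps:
((4*(1 + 0) + 1)*7)*(-16) = ((4*1 + 1)*7)*(-16) = ((4 + 1)*7)*(-16) = (5*7)*(-16) = 35*(-16) = -560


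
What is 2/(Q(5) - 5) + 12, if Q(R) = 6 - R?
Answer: 23/2 ≈ 11.500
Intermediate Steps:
2/(Q(5) - 5) + 12 = 2/((6 - 1*5) - 5) + 12 = 2/((6 - 5) - 5) + 12 = 2/(1 - 5) + 12 = 2/(-4) + 12 = 2*(-1/4) + 12 = -1/2 + 12 = 23/2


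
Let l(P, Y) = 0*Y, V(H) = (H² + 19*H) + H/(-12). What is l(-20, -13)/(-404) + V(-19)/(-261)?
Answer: -19/3132 ≈ -0.0060664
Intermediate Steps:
V(H) = H² + 227*H/12 (V(H) = (H² + 19*H) + H*(-1/12) = (H² + 19*H) - H/12 = H² + 227*H/12)
l(P, Y) = 0
l(-20, -13)/(-404) + V(-19)/(-261) = 0/(-404) + ((1/12)*(-19)*(227 + 12*(-19)))/(-261) = 0*(-1/404) + ((1/12)*(-19)*(227 - 228))*(-1/261) = 0 + ((1/12)*(-19)*(-1))*(-1/261) = 0 + (19/12)*(-1/261) = 0 - 19/3132 = -19/3132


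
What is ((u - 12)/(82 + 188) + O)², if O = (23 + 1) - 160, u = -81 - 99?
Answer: 37847104/2025 ≈ 18690.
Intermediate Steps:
u = -180
O = -136 (O = 24 - 160 = -136)
((u - 12)/(82 + 188) + O)² = ((-180 - 12)/(82 + 188) - 136)² = (-192/270 - 136)² = (-192*1/270 - 136)² = (-32/45 - 136)² = (-6152/45)² = 37847104/2025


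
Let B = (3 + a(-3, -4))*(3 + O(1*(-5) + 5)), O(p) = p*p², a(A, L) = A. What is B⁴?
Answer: 0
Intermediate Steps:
O(p) = p³
B = 0 (B = (3 - 3)*(3 + (1*(-5) + 5)³) = 0*(3 + (-5 + 5)³) = 0*(3 + 0³) = 0*(3 + 0) = 0*3 = 0)
B⁴ = 0⁴ = 0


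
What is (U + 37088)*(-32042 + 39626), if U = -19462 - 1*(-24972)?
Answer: 323063232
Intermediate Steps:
U = 5510 (U = -19462 + 24972 = 5510)
(U + 37088)*(-32042 + 39626) = (5510 + 37088)*(-32042 + 39626) = 42598*7584 = 323063232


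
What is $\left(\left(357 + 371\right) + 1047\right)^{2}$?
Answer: $3150625$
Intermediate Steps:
$\left(\left(357 + 371\right) + 1047\right)^{2} = \left(728 + 1047\right)^{2} = 1775^{2} = 3150625$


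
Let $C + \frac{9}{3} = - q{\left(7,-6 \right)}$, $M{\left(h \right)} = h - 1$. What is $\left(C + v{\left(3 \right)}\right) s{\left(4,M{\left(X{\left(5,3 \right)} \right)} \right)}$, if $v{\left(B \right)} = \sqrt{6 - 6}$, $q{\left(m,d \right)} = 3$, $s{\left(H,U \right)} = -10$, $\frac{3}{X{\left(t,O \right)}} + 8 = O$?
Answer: $60$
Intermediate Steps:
$X{\left(t,O \right)} = \frac{3}{-8 + O}$
$M{\left(h \right)} = -1 + h$
$v{\left(B \right)} = 0$ ($v{\left(B \right)} = \sqrt{0} = 0$)
$C = -6$ ($C = -3 - 3 = -6$)
$\left(C + v{\left(3 \right)}\right) s{\left(4,M{\left(X{\left(5,3 \right)} \right)} \right)} = \left(-6 + 0\right) \left(-10\right) = \left(-6\right) \left(-10\right) = 60$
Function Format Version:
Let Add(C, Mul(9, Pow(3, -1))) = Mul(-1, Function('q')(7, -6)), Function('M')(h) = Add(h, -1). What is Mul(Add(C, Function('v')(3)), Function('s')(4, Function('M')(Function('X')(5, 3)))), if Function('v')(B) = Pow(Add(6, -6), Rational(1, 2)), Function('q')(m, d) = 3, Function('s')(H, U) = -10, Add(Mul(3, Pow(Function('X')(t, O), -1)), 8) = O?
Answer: 60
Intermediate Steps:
Function('X')(t, O) = Mul(3, Pow(Add(-8, O), -1))
Function('M')(h) = Add(-1, h)
Function('v')(B) = 0 (Function('v')(B) = Pow(0, Rational(1, 2)) = 0)
C = -6 (C = Add(-3, Mul(-1, 3)) = Add(-3, -3) = -6)
Mul(Add(C, Function('v')(3)), Function('s')(4, Function('M')(Function('X')(5, 3)))) = Mul(Add(-6, 0), -10) = Mul(-6, -10) = 60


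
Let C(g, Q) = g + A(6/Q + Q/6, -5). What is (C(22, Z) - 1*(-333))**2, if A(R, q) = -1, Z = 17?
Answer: 125316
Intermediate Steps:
C(g, Q) = -1 + g (C(g, Q) = g - 1 = -1 + g)
(C(22, Z) - 1*(-333))**2 = ((-1 + 22) - 1*(-333))**2 = (21 + 333)**2 = 354**2 = 125316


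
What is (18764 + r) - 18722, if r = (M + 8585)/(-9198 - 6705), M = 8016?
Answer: 651325/15903 ≈ 40.956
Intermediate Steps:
r = -16601/15903 (r = (8016 + 8585)/(-9198 - 6705) = 16601/(-15903) = 16601*(-1/15903) = -16601/15903 ≈ -1.0439)
(18764 + r) - 18722 = (18764 - 16601/15903) - 18722 = 298387291/15903 - 18722 = 651325/15903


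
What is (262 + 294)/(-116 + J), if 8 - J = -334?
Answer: 278/113 ≈ 2.4602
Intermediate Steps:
J = 342 (J = 8 - 1*(-334) = 8 + 334 = 342)
(262 + 294)/(-116 + J) = (262 + 294)/(-116 + 342) = 556/226 = 556*(1/226) = 278/113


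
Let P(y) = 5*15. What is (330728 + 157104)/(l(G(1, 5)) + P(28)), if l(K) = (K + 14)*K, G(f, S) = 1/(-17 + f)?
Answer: 124884992/18977 ≈ 6580.9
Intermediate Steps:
P(y) = 75
l(K) = K*(14 + K) (l(K) = (14 + K)*K = K*(14 + K))
(330728 + 157104)/(l(G(1, 5)) + P(28)) = (330728 + 157104)/((14 + 1/(-17 + 1))/(-17 + 1) + 75) = 487832/((14 + 1/(-16))/(-16) + 75) = 487832/(-(14 - 1/16)/16 + 75) = 487832/(-1/16*223/16 + 75) = 487832/(-223/256 + 75) = 487832/(18977/256) = 487832*(256/18977) = 124884992/18977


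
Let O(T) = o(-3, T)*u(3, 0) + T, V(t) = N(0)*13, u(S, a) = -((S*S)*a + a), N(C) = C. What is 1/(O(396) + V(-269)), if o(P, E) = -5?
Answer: 1/396 ≈ 0.0025253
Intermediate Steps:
u(S, a) = -a - a*S² (u(S, a) = -(S²*a + a) = -(a*S² + a) = -(a + a*S²) = -a - a*S²)
V(t) = 0 (V(t) = 0*13 = 0)
O(T) = T (O(T) = -(-5)*0*(1 + 3²) + T = -(-5)*0*(1 + 9) + T = -(-5)*0*10 + T = -5*0 + T = 0 + T = T)
1/(O(396) + V(-269)) = 1/(396 + 0) = 1/396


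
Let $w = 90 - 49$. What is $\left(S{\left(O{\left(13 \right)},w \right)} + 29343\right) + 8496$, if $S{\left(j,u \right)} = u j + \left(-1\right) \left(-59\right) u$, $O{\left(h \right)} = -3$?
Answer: $40135$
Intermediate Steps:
$w = 41$
$S{\left(j,u \right)} = 59 u + j u$ ($S{\left(j,u \right)} = j u + 59 u = 59 u + j u$)
$\left(S{\left(O{\left(13 \right)},w \right)} + 29343\right) + 8496 = \left(41 \left(59 - 3\right) + 29343\right) + 8496 = \left(41 \cdot 56 + 29343\right) + 8496 = \left(2296 + 29343\right) + 8496 = 31639 + 8496 = 40135$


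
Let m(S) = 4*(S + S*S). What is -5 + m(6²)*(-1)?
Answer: -5333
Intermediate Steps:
m(S) = 4*S + 4*S² (m(S) = 4*(S + S²) = 4*S + 4*S²)
-5 + m(6²)*(-1) = -5 + (4*6²*(1 + 6²))*(-1) = -5 + (4*36*(1 + 36))*(-1) = -5 + (4*36*37)*(-1) = -5 + 5328*(-1) = -5 - 5328 = -5333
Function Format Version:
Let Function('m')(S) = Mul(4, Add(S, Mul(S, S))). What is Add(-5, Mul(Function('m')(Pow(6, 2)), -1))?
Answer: -5333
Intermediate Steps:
Function('m')(S) = Add(Mul(4, S), Mul(4, Pow(S, 2))) (Function('m')(S) = Mul(4, Add(S, Pow(S, 2))) = Add(Mul(4, S), Mul(4, Pow(S, 2))))
Add(-5, Mul(Function('m')(Pow(6, 2)), -1)) = Add(-5, Mul(Mul(4, Pow(6, 2), Add(1, Pow(6, 2))), -1)) = Add(-5, Mul(Mul(4, 36, Add(1, 36)), -1)) = Add(-5, Mul(Mul(4, 36, 37), -1)) = Add(-5, Mul(5328, -1)) = Add(-5, -5328) = -5333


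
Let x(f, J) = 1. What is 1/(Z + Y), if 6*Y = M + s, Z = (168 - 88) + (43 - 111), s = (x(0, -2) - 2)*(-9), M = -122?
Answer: -6/41 ≈ -0.14634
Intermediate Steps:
s = 9 (s = (1 - 2)*(-9) = -1*(-9) = 9)
Z = 12 (Z = 80 - 68 = 12)
Y = -113/6 (Y = (-122 + 9)/6 = (⅙)*(-113) = -113/6 ≈ -18.833)
1/(Z + Y) = 1/(12 - 113/6) = 1/(-41/6) = -6/41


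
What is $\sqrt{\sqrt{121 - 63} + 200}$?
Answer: $\sqrt{200 + \sqrt{58}} \approx 14.409$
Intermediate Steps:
$\sqrt{\sqrt{121 - 63} + 200} = \sqrt{\sqrt{58} + 200} = \sqrt{200 + \sqrt{58}}$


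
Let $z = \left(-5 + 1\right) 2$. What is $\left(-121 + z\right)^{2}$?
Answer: $16641$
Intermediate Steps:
$z = -8$ ($z = \left(-4\right) 2 = -8$)
$\left(-121 + z\right)^{2} = \left(-121 - 8\right)^{2} = \left(-129\right)^{2} = 16641$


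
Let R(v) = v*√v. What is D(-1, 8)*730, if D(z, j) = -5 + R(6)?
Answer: -3650 + 4380*√6 ≈ 7078.8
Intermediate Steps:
R(v) = v^(3/2)
D(z, j) = -5 + 6*√6 (D(z, j) = -5 + 6^(3/2) = -5 + 6*√6)
D(-1, 8)*730 = (-5 + 6*√6)*730 = -3650 + 4380*√6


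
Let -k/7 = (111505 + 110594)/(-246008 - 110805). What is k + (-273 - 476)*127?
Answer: -33939568306/356813 ≈ -95119.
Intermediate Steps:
k = 1554693/356813 (k = -7*(111505 + 110594)/(-246008 - 110805) = -1554693/(-356813) = -1554693*(-1)/356813 = -7*(-222099/356813) = 1554693/356813 ≈ 4.3572)
k + (-273 - 476)*127 = 1554693/356813 + (-273 - 476)*127 = 1554693/356813 - 749*127 = 1554693/356813 - 95123 = -33939568306/356813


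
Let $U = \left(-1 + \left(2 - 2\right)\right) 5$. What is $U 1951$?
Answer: $-9755$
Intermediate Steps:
$U = -5$ ($U = \left(-1 + \left(2 - 2\right)\right) 5 = \left(-1 + 0\right) 5 = \left(-1\right) 5 = -5$)
$U 1951 = \left(-5\right) 1951 = -9755$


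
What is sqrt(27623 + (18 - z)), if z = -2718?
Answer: sqrt(30359) ≈ 174.24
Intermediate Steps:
sqrt(27623 + (18 - z)) = sqrt(27623 + (18 - 1*(-2718))) = sqrt(27623 + (18 + 2718)) = sqrt(27623 + 2736) = sqrt(30359)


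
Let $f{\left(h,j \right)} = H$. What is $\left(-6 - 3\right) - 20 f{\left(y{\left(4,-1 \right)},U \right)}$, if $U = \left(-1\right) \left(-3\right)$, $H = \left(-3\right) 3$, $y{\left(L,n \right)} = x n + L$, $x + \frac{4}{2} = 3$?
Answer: $171$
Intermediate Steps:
$x = 1$ ($x = -2 + 3 = 1$)
$y{\left(L,n \right)} = L + n$ ($y{\left(L,n \right)} = 1 n + L = n + L = L + n$)
$H = -9$
$U = 3$
$f{\left(h,j \right)} = -9$
$\left(-6 - 3\right) - 20 f{\left(y{\left(4,-1 \right)},U \right)} = \left(-6 - 3\right) - -180 = -9 + 180 = 171$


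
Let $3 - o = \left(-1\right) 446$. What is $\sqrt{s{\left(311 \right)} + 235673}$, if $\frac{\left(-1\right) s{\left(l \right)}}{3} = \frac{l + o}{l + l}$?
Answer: $\frac{\sqrt{22794173693}}{311} \approx 485.46$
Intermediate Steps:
$o = 449$ ($o = 3 - \left(-1\right) 446 = 3 - -446 = 3 + 446 = 449$)
$s{\left(l \right)} = - \frac{3 \left(449 + l\right)}{2 l}$ ($s{\left(l \right)} = - 3 \frac{l + 449}{l + l} = - 3 \frac{449 + l}{2 l} = - \frac{3 \left(449 + l\right)}{2 l}$)
$\sqrt{s{\left(311 \right)} + 235673} = \sqrt{\frac{3 \left(-449 - 311\right)}{2 \cdot 311} + 235673} = \sqrt{\frac{3}{2} \cdot \frac{1}{311} \left(-449 - 311\right) + 235673} = \sqrt{\frac{3}{2} \cdot \frac{1}{311} \left(-760\right) + 235673} = \sqrt{- \frac{1140}{311} + 235673} = \sqrt{\frac{73293163}{311}} = \frac{\sqrt{22794173693}}{311}$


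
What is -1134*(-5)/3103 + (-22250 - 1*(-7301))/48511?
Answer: 228670623/150529633 ≈ 1.5191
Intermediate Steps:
-1134*(-5)/3103 + (-22250 - 1*(-7301))/48511 = 5670*(1/3103) + (-22250 + 7301)*(1/48511) = 5670/3103 - 14949*1/48511 = 5670/3103 - 14949/48511 = 228670623/150529633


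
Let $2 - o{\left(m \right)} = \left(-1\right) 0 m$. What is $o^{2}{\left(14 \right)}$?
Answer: $4$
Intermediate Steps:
$o{\left(m \right)} = 2$ ($o{\left(m \right)} = 2 - \left(-1\right) 0 m = 2 - 0 m = 2 - 0 = 2 + 0 = 2$)
$o^{2}{\left(14 \right)} = 2^{2} = 4$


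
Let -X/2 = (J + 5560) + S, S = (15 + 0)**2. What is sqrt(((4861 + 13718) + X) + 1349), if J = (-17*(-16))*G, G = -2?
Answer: sqrt(9446) ≈ 97.191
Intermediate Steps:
S = 225 (S = 15**2 = 225)
J = -544 (J = -17*(-16)*(-2) = 272*(-2) = -544)
X = -10482 (X = -2*((-544 + 5560) + 225) = -2*(5016 + 225) = -2*5241 = -10482)
sqrt(((4861 + 13718) + X) + 1349) = sqrt(((4861 + 13718) - 10482) + 1349) = sqrt((18579 - 10482) + 1349) = sqrt(8097 + 1349) = sqrt(9446)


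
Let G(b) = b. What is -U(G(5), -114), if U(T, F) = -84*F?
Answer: -9576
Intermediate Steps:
-U(G(5), -114) = -(-84)*(-114) = -1*9576 = -9576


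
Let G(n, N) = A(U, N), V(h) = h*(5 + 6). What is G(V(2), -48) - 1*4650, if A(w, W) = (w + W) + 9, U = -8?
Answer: -4697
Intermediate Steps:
A(w, W) = 9 + W + w (A(w, W) = (W + w) + 9 = 9 + W + w)
V(h) = 11*h (V(h) = h*11 = 11*h)
G(n, N) = 1 + N (G(n, N) = 9 + N - 8 = 1 + N)
G(V(2), -48) - 1*4650 = (1 - 48) - 1*4650 = -47 - 4650 = -4697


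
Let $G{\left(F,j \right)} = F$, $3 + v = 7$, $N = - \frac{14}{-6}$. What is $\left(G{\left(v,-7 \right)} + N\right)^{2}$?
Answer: $\frac{361}{9} \approx 40.111$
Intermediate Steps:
$N = \frac{7}{3}$ ($N = \left(-14\right) \left(- \frac{1}{6}\right) = \frac{7}{3} \approx 2.3333$)
$v = 4$ ($v = -3 + 7 = 4$)
$\left(G{\left(v,-7 \right)} + N\right)^{2} = \left(4 + \frac{7}{3}\right)^{2} = \left(\frac{19}{3}\right)^{2} = \frac{361}{9}$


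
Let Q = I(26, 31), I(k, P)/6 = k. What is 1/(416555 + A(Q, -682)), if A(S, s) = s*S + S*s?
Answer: 1/203771 ≈ 4.9075e-6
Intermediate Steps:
I(k, P) = 6*k
Q = 156 (Q = 6*26 = 156)
A(S, s) = 2*S*s (A(S, s) = S*s + S*s = 2*S*s)
1/(416555 + A(Q, -682)) = 1/(416555 + 2*156*(-682)) = 1/(416555 - 212784) = 1/203771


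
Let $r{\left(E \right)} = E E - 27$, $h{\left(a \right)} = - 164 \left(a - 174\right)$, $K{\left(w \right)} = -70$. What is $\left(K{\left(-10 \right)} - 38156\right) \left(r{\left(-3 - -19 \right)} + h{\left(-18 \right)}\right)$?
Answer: $-1212414042$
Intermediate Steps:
$h{\left(a \right)} = 28536 - 164 a$ ($h{\left(a \right)} = - 164 \left(-174 + a\right) = 28536 - 164 a$)
$r{\left(E \right)} = -27 + E^{2}$ ($r{\left(E \right)} = E^{2} - 27 = -27 + E^{2}$)
$\left(K{\left(-10 \right)} - 38156\right) \left(r{\left(-3 - -19 \right)} + h{\left(-18 \right)}\right) = \left(-70 - 38156\right) \left(\left(-27 + \left(-3 - -19\right)^{2}\right) + \left(28536 - -2952\right)\right) = - 38226 \left(\left(-27 + \left(-3 + 19\right)^{2}\right) + \left(28536 + 2952\right)\right) = - 38226 \left(\left(-27 + 16^{2}\right) + 31488\right) = - 38226 \left(\left(-27 + 256\right) + 31488\right) = - 38226 \left(229 + 31488\right) = \left(-38226\right) 31717 = -1212414042$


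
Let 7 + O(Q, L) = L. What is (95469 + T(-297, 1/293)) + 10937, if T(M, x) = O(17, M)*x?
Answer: 31176654/293 ≈ 1.0641e+5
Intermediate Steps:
O(Q, L) = -7 + L
T(M, x) = x*(-7 + M) (T(M, x) = (-7 + M)*x = x*(-7 + M))
(95469 + T(-297, 1/293)) + 10937 = (95469 + (-7 - 297)/293) + 10937 = (95469 + (1/293)*(-304)) + 10937 = (95469 - 304/293) + 10937 = 27972113/293 + 10937 = 31176654/293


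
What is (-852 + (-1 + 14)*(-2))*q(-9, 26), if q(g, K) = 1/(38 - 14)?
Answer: -439/12 ≈ -36.583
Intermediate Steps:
q(g, K) = 1/24
(-852 + (-1 + 14)*(-2))*q(-9, 26) = (-852 + (-1 + 14)*(-2))*(1/24) = (-852 + 13*(-2))*(1/24) = (-852 - 26)*(1/24) = -878*1/24 = -439/12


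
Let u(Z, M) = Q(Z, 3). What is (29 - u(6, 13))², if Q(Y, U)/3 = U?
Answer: 400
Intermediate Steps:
Q(Y, U) = 3*U
u(Z, M) = 9 (u(Z, M) = 3*3 = 9)
(29 - u(6, 13))² = (29 - 1*9)² = (29 - 9)² = 20² = 400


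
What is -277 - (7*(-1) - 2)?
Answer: -268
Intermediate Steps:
-277 - (7*(-1) - 2) = -277 - (-7 - 2) = -277 - 1*(-9) = -277 + 9 = -268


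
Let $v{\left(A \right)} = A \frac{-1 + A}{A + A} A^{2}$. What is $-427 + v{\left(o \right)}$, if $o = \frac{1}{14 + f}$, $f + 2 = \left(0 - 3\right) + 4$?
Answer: $- \frac{938125}{2197} \approx -427.0$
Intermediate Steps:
$f = -1$ ($f = -2 + \left(\left(0 - 3\right) + 4\right) = -2 + \left(-3 + 4\right) = -2 + 1 = -1$)
$o = \frac{1}{13}$ ($o = \frac{1}{14 - 1} = \frac{1}{13} \approx 0.076923$)
$v{\left(A \right)} = A^{2} \left(- \frac{1}{2} + \frac{A}{2}\right)$ ($v{\left(A \right)} = A \frac{-1 + A}{2 A} A^{2} = \left(- \frac{1}{2} + \frac{A}{2}\right) A^{2} = A^{2} \left(- \frac{1}{2} + \frac{A}{2}\right)$)
$-427 + v{\left(o \right)} = -427 + \frac{-1 + \frac{1}{13}}{2 \cdot 169} = -427 + \frac{1}{2} \cdot \frac{1}{169} \left(- \frac{12}{13}\right) = -427 - \frac{6}{2197} = - \frac{938125}{2197}$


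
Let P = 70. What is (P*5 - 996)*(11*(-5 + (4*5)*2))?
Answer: -248710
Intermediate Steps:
(P*5 - 996)*(11*(-5 + (4*5)*2)) = (70*5 - 996)*(11*(-5 + (4*5)*2)) = (350 - 996)*(11*(-5 + 20*2)) = -7106*(-5 + 40) = -7106*35 = -646*385 = -248710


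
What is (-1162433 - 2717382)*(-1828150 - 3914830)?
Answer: 22281699948700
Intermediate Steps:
(-1162433 - 2717382)*(-1828150 - 3914830) = -3879815*(-5742980) = 22281699948700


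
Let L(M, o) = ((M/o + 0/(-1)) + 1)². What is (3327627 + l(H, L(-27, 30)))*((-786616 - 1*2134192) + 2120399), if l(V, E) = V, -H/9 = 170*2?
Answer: -2661013347903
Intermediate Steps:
H = -3060 (H = -1530*2 = -9*340 = -3060)
L(M, o) = (1 + M/o)² (L(M, o) = ((M/o + 0*(-1)) + 1)² = ((M/o + 0) + 1)² = (M/o + 1)² = (1 + M/o)²)
(3327627 + l(H, L(-27, 30)))*((-786616 - 1*2134192) + 2120399) = (3327627 - 3060)*((-786616 - 1*2134192) + 2120399) = 3324567*((-786616 - 2134192) + 2120399) = 3324567*(-2920808 + 2120399) = 3324567*(-800409) = -2661013347903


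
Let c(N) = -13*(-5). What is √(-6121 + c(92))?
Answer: 2*I*√1514 ≈ 77.82*I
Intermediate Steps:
c(N) = 65
√(-6121 + c(92)) = √(-6121 + 65) = √(-6056) = 2*I*√1514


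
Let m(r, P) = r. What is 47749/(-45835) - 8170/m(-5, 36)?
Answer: 74846641/45835 ≈ 1633.0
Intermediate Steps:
47749/(-45835) - 8170/m(-5, 36) = 47749/(-45835) - 8170/(-5) = 47749*(-1/45835) - 8170*(-1/5) = -47749/45835 + 1634 = 74846641/45835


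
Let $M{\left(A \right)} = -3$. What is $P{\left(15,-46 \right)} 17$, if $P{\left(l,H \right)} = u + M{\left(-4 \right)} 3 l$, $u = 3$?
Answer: $-2244$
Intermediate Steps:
$P{\left(l,H \right)} = 3 - 9 l$ ($P{\left(l,H \right)} = 3 - 3 \cdot 3 l = 3 - 9 l$)
$P{\left(15,-46 \right)} 17 = \left(3 - 135\right) 17 = \left(-132\right) 17 = -2244$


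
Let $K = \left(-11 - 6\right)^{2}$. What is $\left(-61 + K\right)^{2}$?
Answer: $51984$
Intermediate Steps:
$K = 289$ ($K = \left(-17\right)^{2} = 289$)
$\left(-61 + K\right)^{2} = \left(-61 + 289\right)^{2} = 228^{2} = 51984$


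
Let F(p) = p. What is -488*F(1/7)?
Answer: -488/7 ≈ -69.714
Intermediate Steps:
-488*F(1/7) = -488/7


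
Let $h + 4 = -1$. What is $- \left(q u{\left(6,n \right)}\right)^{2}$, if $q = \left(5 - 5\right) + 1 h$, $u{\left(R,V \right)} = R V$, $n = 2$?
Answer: $-3600$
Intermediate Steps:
$h = -5$ ($h = -4 - 1 = -5$)
$q = -5$ ($q = \left(5 - 5\right) + 1 \left(-5\right) = 0 - 5 = -5$)
$- \left(q u{\left(6,n \right)}\right)^{2} = - \left(- 5 \cdot 6 \cdot 2\right)^{2} = - \left(\left(-5\right) 12\right)^{2} = - \left(-60\right)^{2} = \left(-1\right) 3600 = -3600$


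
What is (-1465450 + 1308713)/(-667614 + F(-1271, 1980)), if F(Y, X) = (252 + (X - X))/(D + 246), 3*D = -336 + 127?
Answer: 82913873/353167050 ≈ 0.23477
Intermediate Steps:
D = -209/3 (D = (-336 + 127)/3 = (⅓)*(-209) = -209/3 ≈ -69.667)
F(Y, X) = 756/529 (F(Y, X) = (252 + (X - X))/(-209/3 + 246) = (252 + 0)/(529/3) = 252*(3/529) = 756/529)
(-1465450 + 1308713)/(-667614 + F(-1271, 1980)) = (-1465450 + 1308713)/(-667614 + 756/529) = -156737/(-353167050/529) = -156737*(-529/353167050) = 82913873/353167050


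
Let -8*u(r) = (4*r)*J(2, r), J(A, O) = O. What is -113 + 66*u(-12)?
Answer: -4865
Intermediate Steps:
u(r) = -r²/2 (u(r) = -4*r*r/8 = -r²/2)
-113 + 66*u(-12) = -113 + 66*(-½*(-12)²) = -113 + 66*(-½*144) = -113 + 66*(-72) = -113 - 4752 = -4865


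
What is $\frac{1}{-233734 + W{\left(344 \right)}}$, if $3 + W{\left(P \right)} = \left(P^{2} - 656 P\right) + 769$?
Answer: $- \frac{1}{340296} \approx -2.9386 \cdot 10^{-6}$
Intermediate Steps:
$W{\left(P \right)} = 766 + P^{2} - 656 P$ ($W{\left(P \right)} = -3 + \left(\left(P^{2} - 656 P\right) + 769\right) = -3 + \left(769 + P^{2} - 656 P\right) = 766 + P^{2} - 656 P$)
$\frac{1}{-233734 + W{\left(344 \right)}} = \frac{1}{-233734 + \left(766 + 344^{2} - 225664\right)} = \frac{1}{-233734 + \left(766 + 118336 - 225664\right)} = \frac{1}{-233734 - 106562} = \frac{1}{-340296} = - \frac{1}{340296}$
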